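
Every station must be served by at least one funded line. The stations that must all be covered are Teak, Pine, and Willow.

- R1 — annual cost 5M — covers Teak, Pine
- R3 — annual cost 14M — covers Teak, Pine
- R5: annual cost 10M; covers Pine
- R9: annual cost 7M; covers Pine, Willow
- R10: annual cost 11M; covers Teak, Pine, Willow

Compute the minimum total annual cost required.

This is a weighted set-cover instance.
R10 alone covers Teak, Pine, Willow — every station.
Total annual cost: 11.

11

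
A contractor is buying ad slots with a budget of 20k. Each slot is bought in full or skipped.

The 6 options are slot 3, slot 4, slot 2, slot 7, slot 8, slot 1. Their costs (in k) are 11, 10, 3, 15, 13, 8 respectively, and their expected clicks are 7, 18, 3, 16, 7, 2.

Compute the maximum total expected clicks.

21

slot 4 + slot 2: cost 10 + 3 = 13 ≤ 20, expected clicks 18 + 3 = 21.
slot 4 + slot 1: cost 10 + 8 = 18 ≤ 20, expected clicks 18 + 2 = 20.
slot 2 + slot 7: cost 3 + 15 = 18 ≤ 20, expected clicks 3 + 16 = 19.
Best is slot 4 and slot 2 with total expected clicks 21.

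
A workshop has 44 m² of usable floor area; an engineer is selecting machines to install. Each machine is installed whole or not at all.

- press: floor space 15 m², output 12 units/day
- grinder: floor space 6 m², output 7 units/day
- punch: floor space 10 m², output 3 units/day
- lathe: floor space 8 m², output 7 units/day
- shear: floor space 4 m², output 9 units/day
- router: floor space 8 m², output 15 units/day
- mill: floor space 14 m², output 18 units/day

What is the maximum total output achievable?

grinder + lathe + shear + router + mill: floor space 6 + 8 + 4 + 8 + 14 = 40 ≤ 44, output 7 + 7 + 9 + 15 + 18 = 56.
press + shear + router + mill: floor space 15 + 4 + 8 + 14 = 41 ≤ 44, output 12 + 9 + 15 + 18 = 54.
Best is grinder, lathe, shear, router, and mill with total output 56.

56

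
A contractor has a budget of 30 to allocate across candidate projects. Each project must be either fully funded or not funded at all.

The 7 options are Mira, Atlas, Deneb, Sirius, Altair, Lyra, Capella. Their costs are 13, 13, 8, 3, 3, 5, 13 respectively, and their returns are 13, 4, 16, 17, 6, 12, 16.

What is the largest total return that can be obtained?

This is a 0-1 knapsack instance.
Take Deneb, Sirius, Lyra, and Capella: cost 8 + 3 + 5 + 13 = 29 ≤ 30, return 16 + 17 + 12 + 16 = 61.
No other feasible combination does better.

61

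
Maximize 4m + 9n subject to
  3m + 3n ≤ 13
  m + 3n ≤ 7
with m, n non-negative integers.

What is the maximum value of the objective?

(m,n)=(1,2): 3·1+3·2=9≤13, 1·1+3·2=7≤7, objective 22.
(m,n)=(3,1): 3·3+3·1=12≤13, 1·3+3·1=6≤7, objective 21.
(m,n)=(0,2): 3·0+3·2=6≤13, 1·0+3·2=6≤7, objective 18.
No feasible integer point exceeds 22.

22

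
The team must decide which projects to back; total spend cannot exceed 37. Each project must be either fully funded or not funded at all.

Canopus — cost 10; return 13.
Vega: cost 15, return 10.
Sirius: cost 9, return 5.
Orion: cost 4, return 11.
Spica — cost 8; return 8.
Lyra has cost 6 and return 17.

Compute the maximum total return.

54

Allowing fractional choices, the relaxed optimum would be about 55.0, but projects are indivisible.
Canopus + Sirius + Orion + Spica + Lyra: cost 10 + 9 + 4 + 8 + 6 = 37 ≤ 37, return 13 + 5 + 11 + 8 + 17 = 54.
Canopus + Vega + Orion + Lyra: cost 10 + 15 + 4 + 6 = 35 ≤ 37, return 13 + 10 + 11 + 17 = 51.
Canopus + Orion + Spica + Lyra: cost 10 + 4 + 8 + 6 = 28 ≤ 37, return 13 + 11 + 8 + 17 = 49.
Best is Canopus, Sirius, Orion, Spica, and Lyra with total return 54.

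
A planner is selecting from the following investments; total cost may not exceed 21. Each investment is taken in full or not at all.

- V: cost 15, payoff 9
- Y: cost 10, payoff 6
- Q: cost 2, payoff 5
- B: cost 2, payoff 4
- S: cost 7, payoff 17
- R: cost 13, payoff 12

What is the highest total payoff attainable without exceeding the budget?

32

Take Y, Q, B, and S: cost 10 + 2 + 2 + 7 = 21 ≤ 21, payoff 6 + 5 + 4 + 17 = 32.
No other feasible combination does better.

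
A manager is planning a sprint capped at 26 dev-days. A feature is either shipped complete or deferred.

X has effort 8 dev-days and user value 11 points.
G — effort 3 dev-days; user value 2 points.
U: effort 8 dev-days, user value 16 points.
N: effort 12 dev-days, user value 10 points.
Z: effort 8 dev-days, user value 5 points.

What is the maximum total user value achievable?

Allowing fractional choices, the relaxed optimum would be about 35.3, but features are indivisible.
G + U + N: effort 3 + 8 + 12 = 23 ≤ 26, user value 2 + 16 + 10 = 28.
X + U + Z: effort 8 + 8 + 8 = 24 ≤ 26, user value 11 + 16 + 5 = 32.
X + G + U: effort 8 + 3 + 8 = 19 ≤ 26, user value 11 + 2 + 16 = 29.
Best is X, U, and Z with total user value 32.

32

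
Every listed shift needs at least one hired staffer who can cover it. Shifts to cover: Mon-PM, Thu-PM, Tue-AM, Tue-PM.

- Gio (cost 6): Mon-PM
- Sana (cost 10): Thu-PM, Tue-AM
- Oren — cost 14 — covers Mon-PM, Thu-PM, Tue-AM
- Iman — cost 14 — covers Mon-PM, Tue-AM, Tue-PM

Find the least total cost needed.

The greedy cost-per-new-shift heuristic would pick Oren and Iman for 28, but a cheaper cover exists.
Choose Sana and Iman: together they cover Mon-PM, Thu-PM, Tue-AM, Tue-PM — every shift.
Total cost: 10 + 14 = 24.
No cover costs less than 24.

24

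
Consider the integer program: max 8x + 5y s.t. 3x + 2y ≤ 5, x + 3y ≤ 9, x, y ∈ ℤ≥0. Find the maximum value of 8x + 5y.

The continuous relaxation peaks at (1.67, 0) with value 13.33; rounding to a feasible lattice point costs some objective.
(x,y)=(1,1): 3·1+2·1=5≤5, 1·1+3·1=4≤9, objective 13.
(x,y)=(0,2): 3·0+2·2=4≤5, 1·0+3·2=6≤9, objective 10.
(x,y)=(1,0): 3·1+2·0=3≤5, 1·1+3·0=1≤9, objective 8.
The best lattice point is (1,1), giving 13.

13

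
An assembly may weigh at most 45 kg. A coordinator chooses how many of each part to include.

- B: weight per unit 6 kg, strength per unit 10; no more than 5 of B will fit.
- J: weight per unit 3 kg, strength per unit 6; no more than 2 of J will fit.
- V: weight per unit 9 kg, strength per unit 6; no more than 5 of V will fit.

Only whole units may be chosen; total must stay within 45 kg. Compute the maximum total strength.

Take 5×B, 2×J, and 1×V: weight 45 ≤ 45, strength 5·10 + 2·6 + 1·6 = 68.
J has the best ratio (6/3) and is taken to its limit of 2; remaining capacity is filled optimally with the others.

68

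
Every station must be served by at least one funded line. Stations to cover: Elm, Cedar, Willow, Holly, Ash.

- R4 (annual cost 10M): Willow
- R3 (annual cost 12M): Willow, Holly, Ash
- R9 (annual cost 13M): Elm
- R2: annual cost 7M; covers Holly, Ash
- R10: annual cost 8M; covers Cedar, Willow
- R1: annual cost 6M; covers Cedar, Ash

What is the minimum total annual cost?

28

The greedy cost-per-new-station heuristic would pick R1, R3, and R9 for 31, but a cheaper cover exists.
Choose R9, R2, and R10: together they cover Elm, Cedar, Willow, Holly, Ash — every station.
Total annual cost: 13 + 7 + 8 = 28.
No cover costs less than 28.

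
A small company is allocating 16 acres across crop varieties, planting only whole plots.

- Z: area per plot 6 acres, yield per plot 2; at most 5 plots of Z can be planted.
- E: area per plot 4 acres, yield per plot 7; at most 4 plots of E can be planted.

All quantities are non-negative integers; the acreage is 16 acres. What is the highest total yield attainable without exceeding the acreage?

This is a bounded integer knapsack.
E has the best ratio (7/4); taking only E gives at most 4×7 = 28 (stopped by the area limit).
Optimal: 4×E: area 16 ≤ 16, yield 4·7 = 28.

28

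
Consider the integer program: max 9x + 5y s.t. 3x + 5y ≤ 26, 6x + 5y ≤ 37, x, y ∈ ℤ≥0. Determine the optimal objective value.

54

Relaxing integrality, the LP optimum is 55.50 at (x,y) = (6.17, 0), which is not an integer point.
(x,y)=(6,0) is feasible, giving 54.
(x,y)=(5,1) is feasible, giving 50.
(x,y)=(5,0) is feasible, giving 45.
No feasible integer point exceeds 54.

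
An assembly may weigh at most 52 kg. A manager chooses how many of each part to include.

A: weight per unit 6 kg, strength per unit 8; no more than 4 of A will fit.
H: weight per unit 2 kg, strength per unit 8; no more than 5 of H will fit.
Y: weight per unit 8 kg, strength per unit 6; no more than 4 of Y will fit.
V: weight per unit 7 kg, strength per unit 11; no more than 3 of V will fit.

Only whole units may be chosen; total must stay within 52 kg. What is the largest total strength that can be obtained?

97

H has the best ratio (8/2); taking only H gives at most 5×8 = 40 (stopped by the supply cap of 5).
Mixing does better — 3×A, 5×H, and 3×V: weight 49 ≤ 52, strength 3·8 + 5·8 + 3·11 = 97.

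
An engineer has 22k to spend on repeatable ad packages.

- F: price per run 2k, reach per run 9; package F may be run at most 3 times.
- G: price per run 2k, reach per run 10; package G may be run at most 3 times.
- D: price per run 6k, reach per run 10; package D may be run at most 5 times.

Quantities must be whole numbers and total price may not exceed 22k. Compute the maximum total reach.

Take 2×F, 3×G, and 2×D: price 22 ≤ 22, reach 2·9 + 3·10 + 2·10 = 68.
G has the best ratio (10/2) and is taken to its limit of 3; remaining capacity is filled optimally with the others.

68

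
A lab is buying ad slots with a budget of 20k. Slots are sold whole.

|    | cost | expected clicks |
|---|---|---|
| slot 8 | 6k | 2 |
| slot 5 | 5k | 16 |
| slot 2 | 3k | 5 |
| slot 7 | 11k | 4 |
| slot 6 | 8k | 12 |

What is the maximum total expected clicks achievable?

slot 5 + slot 6: cost 5 + 8 = 13 ≤ 20, expected clicks 16 + 12 = 28.
slot 8 + slot 5 + slot 6: cost 6 + 5 + 8 = 19 ≤ 20, expected clicks 2 + 16 + 12 = 30.
slot 5 + slot 2 + slot 6: cost 5 + 3 + 8 = 16 ≤ 20, expected clicks 16 + 5 + 12 = 33.
Best is slot 5, slot 2, and slot 6 with total expected clicks 33.

33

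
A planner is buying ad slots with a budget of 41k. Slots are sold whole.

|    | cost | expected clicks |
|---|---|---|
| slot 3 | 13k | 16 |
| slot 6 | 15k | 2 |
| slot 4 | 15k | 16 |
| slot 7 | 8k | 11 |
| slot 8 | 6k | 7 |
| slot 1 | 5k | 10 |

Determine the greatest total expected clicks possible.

Treat it as a binary knapsack problem.
slot 3 + slot 4 + slot 7 + slot 1: cost 13 + 15 + 8 + 5 = 41 ≤ 41, expected clicks 16 + 16 + 11 + 10 = 53.
slot 3 + slot 4 + slot 8 + slot 1: cost 13 + 15 + 6 + 5 = 39 ≤ 41, expected clicks 16 + 16 + 7 + 10 = 49.
slot 3 + slot 7 + slot 8 + slot 1: cost 13 + 8 + 6 + 5 = 32 ≤ 41, expected clicks 16 + 11 + 7 + 10 = 44.
Best is slot 3, slot 4, slot 7, and slot 1 with total expected clicks 53.

53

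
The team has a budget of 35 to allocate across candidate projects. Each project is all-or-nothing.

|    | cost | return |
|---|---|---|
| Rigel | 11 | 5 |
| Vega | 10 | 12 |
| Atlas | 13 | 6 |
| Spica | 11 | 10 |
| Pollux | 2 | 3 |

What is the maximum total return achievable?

Allowing fractional choices, the relaxed optimum would be about 30.5, but projects are indivisible.
Rigel + Vega + Spica: cost 11 + 10 + 11 = 32 ≤ 35, return 5 + 12 + 10 = 27.
Rigel + Vega + Spica + Pollux: cost 11 + 10 + 11 + 2 = 34 ≤ 35, return 5 + 12 + 10 + 3 = 30.
Vega + Atlas + Spica: cost 10 + 13 + 11 = 34 ≤ 35, return 12 + 6 + 10 = 28.
Best is Rigel, Vega, Spica, and Pollux with total return 30.

30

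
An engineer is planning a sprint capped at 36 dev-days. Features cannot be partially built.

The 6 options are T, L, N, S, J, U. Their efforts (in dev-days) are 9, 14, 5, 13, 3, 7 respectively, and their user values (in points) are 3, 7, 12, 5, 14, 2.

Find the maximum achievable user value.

T + L + N + J: effort 9 + 14 + 5 + 3 = 31 ≤ 36, user value 3 + 7 + 12 + 14 = 36.
L + N + S + J: effort 14 + 5 + 13 + 3 = 35 ≤ 36, user value 7 + 12 + 5 + 14 = 38.
L + N + J + U: effort 14 + 5 + 3 + 7 = 29 ≤ 36, user value 7 + 12 + 14 + 2 = 35.
Best is L, N, S, and J with total user value 38.

38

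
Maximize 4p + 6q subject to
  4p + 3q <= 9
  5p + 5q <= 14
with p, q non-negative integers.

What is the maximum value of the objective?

The continuous relaxation peaks at (0, 2.8) with value 16.80; rounding to a feasible lattice point costs some objective.
(p,q)=(0,2): 4·0+3·2=6≤9, 5·0+5·2=10≤14, objective 12.
(p,q)=(1,1): 4·1+3·1=7≤9, 5·1+5·1=10≤14, objective 10.
No feasible integer point exceeds 12.

12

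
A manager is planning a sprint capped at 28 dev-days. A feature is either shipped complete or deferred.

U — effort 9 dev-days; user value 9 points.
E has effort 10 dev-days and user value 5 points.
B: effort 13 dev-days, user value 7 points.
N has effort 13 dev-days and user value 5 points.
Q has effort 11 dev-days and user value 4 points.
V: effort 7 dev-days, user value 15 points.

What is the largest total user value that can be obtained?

29

Allowing fractional choices, the relaxed optimum would be about 30.5, but features are indivisible.
U + E + V: effort 9 + 10 + 7 = 26 ≤ 28, user value 9 + 5 + 15 = 29.
U + V: effort 9 + 7 = 16 ≤ 28, user value 9 + 15 = 24.
U + Q + V: effort 9 + 11 + 7 = 27 ≤ 28, user value 9 + 4 + 15 = 28.
Best is U, E, and V with total user value 29.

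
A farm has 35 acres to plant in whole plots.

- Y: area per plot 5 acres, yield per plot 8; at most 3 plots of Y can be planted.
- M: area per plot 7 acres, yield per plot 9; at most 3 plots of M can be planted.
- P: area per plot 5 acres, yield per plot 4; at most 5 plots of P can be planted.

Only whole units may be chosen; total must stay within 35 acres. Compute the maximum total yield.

This is a bounded integer knapsack.
Take 3×Y, 2×M, and 1×P: area 34 ≤ 35, yield 3·8 + 2·9 + 1·4 = 46.
Y has the best ratio (8/5) and is taken to its limit of 3; remaining capacity is filled optimally with the others.

46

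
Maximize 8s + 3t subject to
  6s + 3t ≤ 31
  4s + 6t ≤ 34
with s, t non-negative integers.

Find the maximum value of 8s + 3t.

40

Relaxing integrality, the LP optimum is 41.33 at (s,t) = (5.17, 0), which is not an integer point.
(s,t)=(5,0) is feasible, giving 40.
(s,t)=(4,1) is feasible, giving 35.
No feasible integer point exceeds 40.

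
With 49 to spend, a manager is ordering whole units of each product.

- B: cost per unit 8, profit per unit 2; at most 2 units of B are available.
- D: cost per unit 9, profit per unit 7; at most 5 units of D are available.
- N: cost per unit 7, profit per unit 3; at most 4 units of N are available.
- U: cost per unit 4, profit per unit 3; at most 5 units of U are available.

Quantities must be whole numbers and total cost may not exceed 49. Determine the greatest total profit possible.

38

This is a bounded integer knapsack.
Take 5×D and 1×U: cost 49 ≤ 49, profit 5·7 + 1·3 = 38.
D has the best ratio (7/9) and is taken to its limit of 5; remaining capacity is filled optimally with the others.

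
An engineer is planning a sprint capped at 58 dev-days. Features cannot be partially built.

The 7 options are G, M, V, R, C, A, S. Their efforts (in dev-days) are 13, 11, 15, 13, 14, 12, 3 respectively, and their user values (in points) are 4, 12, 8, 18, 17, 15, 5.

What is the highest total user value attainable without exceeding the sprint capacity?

Allowing fractional choices, the relaxed optimum would be about 69.7, but features are indivisible.
M + R + C + A: effort 11 + 13 + 14 + 12 = 50 ≤ 58, user value 12 + 18 + 17 + 15 = 62.
V + R + C + A + S: effort 15 + 13 + 14 + 12 + 3 = 57 ≤ 58, user value 8 + 18 + 17 + 15 + 5 = 63.
M + R + C + A + S: effort 11 + 13 + 14 + 12 + 3 = 53 ≤ 58, user value 12 + 18 + 17 + 15 + 5 = 67.
Best is M, R, C, A, and S with total user value 67.

67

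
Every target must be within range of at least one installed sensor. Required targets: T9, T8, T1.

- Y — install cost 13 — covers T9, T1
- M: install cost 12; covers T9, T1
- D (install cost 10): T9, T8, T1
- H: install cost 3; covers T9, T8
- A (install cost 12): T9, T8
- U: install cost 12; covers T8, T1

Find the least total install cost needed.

This is an integer covering problem.
The greedy cost-per-new-target heuristic would pick H and D for 13, but a cheaper cover exists.
D alone covers T9, T8, T1 — every target.
Total install cost: 10.
No cover costs less than 10.

10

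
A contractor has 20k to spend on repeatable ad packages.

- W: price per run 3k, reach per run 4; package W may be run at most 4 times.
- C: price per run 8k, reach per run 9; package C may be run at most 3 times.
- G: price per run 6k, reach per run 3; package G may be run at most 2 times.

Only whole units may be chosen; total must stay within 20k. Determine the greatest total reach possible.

25

This is a bounded integer knapsack.
1×W and 2×C: price 19 ≤ 20, reach 1·4 + 2·9 = 22.
4×W and 1×C: price 20 ≤ 20, reach 4·4 + 1·9 = 25.
Best is 25.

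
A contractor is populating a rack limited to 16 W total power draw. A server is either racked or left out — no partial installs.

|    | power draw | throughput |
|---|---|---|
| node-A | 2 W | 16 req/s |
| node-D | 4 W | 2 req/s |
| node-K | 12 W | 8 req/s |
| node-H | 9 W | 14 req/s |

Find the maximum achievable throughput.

Allowing fractional choices, the relaxed optimum would be about 33.3, but servers are indivisible.
node-A + node-H: power draw 2 + 9 = 11 ≤ 16, throughput 16 + 14 = 30.
node-A + node-K: power draw 2 + 12 = 14 ≤ 16, throughput 16 + 8 = 24.
node-A + node-D + node-H: power draw 2 + 4 + 9 = 15 ≤ 16, throughput 16 + 2 + 14 = 32.
Best is node-A, node-D, and node-H with total throughput 32.

32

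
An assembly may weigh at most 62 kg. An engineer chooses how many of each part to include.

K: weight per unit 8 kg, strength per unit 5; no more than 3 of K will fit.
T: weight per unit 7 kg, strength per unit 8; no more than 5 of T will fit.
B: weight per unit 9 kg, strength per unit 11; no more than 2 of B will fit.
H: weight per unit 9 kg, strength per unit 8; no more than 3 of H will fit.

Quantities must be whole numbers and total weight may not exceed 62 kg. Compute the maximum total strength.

70

This is a bounded integer knapsack.
B has the best ratio (11/9); taking only B gives at most 2×11 = 22 (stopped by the supply cap of 2).
Mixing does better — 5×T, 2×B, and 1×H: weight 62 ≤ 62, strength 5·8 + 2·11 + 1·8 = 70.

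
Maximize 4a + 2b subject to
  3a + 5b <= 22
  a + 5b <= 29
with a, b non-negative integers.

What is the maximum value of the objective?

The continuous relaxation peaks at (7.33, 0) with value 29.33; rounding to a feasible lattice point costs some objective.
(a,b)=(7,0): 3·7+5·0=21≤22, 1·7+5·0=7≤29, objective 28.
(a,b)=(6,0): 3·6+5·0=18≤22, 1·6+5·0=6≤29, objective 24.
No feasible integer point exceeds 28.

28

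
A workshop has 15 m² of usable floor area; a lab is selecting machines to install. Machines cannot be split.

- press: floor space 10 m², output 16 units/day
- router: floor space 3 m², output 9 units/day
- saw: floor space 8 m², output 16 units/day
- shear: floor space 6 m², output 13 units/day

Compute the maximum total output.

Allowing fractional choices, the relaxed optimum would be about 34.0, but machines are indivisible.
saw + shear: floor space 8 + 6 = 14 ≤ 15, output 16 + 13 = 29.
router + saw: floor space 3 + 8 = 11 ≤ 15, output 9 + 16 = 25.
Best is saw and shear with total output 29.

29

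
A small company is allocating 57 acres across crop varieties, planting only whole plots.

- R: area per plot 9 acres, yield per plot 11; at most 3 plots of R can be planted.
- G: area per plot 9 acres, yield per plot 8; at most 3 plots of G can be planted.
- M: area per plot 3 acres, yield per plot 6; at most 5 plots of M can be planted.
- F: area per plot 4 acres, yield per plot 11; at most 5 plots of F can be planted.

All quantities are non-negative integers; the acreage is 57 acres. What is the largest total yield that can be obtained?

F has the best ratio (11/4); taking only F gives at most 5×11 = 55 (stopped by the supply cap of 5).
Mixing does better — 2×R, 5×M, and 5×F: area 53 ≤ 57, yield 2·11 + 5·6 + 5·11 = 107.

107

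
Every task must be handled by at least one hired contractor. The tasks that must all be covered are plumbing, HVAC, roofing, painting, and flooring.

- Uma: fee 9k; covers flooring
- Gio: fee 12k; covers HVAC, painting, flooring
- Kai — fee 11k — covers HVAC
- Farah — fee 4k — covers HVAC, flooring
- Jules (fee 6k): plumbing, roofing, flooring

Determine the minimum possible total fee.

18

This is a weighted set-cover instance.
The greedy cost-per-new-task heuristic would pick Farah, Jules, and Gio for 22, but a cheaper cover exists.
Choose Gio and Jules: together they cover plumbing, HVAC, roofing, painting, flooring — every task.
Total fee: 12 + 6 = 18.
No cover costs less than 18.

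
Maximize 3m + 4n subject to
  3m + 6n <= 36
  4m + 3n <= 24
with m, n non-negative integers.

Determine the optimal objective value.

(m,n)=(2,5): 3·2+6·5=36≤36, 4·2+3·5=23≤24, objective 26.
(m,n)=(3,4): 3·3+6·4=33≤36, 4·3+3·4=24≤24, objective 25.
(m,n)=(1,5): 3·1+6·5=33≤36, 4·1+3·5=19≤24, objective 23.
(m,n)=(2,4): 3·2+6·4=30≤36, 4·2+3·4=20≤24, objective 22.
The best lattice point is (2,5), giving 26.

26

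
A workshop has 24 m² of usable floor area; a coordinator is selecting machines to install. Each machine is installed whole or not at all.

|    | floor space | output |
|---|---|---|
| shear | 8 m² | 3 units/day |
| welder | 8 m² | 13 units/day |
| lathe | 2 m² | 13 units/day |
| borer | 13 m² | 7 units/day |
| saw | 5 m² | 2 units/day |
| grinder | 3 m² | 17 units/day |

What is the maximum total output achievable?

Allowing fractional choices, the relaxed optimum would be about 48.9, but machines are indivisible.
shear + welder + lathe + grinder: floor space 8 + 8 + 2 + 3 = 21 ≤ 24, output 3 + 13 + 13 + 17 = 46.
welder + lathe + saw + grinder: floor space 8 + 2 + 5 + 3 = 18 ≤ 24, output 13 + 13 + 2 + 17 = 45.
Best is shear, welder, lathe, and grinder with total output 46.

46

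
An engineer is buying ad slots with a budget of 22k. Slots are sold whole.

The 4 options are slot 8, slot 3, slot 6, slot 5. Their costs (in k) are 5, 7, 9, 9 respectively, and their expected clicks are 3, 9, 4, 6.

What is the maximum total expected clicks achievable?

This is an integer program with binary decision variables.
Take slot 8, slot 3, and slot 5: cost 5 + 7 + 9 = 21 ≤ 22, expected clicks 3 + 9 + 6 = 18.
No other feasible combination does better.

18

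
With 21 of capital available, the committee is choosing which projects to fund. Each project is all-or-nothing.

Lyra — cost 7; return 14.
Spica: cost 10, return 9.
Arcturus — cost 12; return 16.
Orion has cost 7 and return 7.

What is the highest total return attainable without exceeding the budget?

30

Allowing fractional choices, the relaxed optimum would be about 32.0, but projects are indivisible.
Lyra + Arcturus: cost 7 + 12 = 19 ≤ 21, return 14 + 16 = 30.
Lyra + Spica: cost 7 + 10 = 17 ≤ 21, return 14 + 9 = 23.
Arcturus + Orion: cost 12 + 7 = 19 ≤ 21, return 16 + 7 = 23.
Best is Lyra and Arcturus with total return 30.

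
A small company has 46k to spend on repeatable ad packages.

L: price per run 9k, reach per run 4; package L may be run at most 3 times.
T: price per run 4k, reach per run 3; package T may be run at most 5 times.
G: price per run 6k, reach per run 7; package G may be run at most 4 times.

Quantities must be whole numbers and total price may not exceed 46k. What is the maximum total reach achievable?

G has the best ratio (7/6); taking only G gives at most 4×7 = 28 (stopped by the supply cap of 4).
Mixing does better — 5×T and 4×G: price 44 ≤ 46, reach 5·3 + 4·7 = 43.

43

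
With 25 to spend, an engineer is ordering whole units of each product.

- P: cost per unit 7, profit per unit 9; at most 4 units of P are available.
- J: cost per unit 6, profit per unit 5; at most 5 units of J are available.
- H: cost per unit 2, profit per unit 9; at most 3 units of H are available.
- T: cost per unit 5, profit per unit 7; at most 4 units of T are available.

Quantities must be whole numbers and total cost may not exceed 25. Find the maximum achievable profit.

52

2×P, 3×H, and 1×T: cost 25 ≤ 25, profit 2·9 + 3·9 + 1·7 = 52.
1×P, 3×H, and 2×T: cost 23 ≤ 25, profit 1·9 + 3·9 + 2·7 = 50.
Best is 52.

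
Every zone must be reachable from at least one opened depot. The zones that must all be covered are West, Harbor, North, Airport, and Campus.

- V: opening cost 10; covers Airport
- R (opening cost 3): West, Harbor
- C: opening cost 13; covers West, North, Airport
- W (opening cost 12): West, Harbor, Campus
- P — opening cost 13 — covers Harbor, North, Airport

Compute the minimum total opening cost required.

Choose C and W: together they cover West, Harbor, North, Airport, Campus — every zone.
Total opening cost: 13 + 12 = 25.

25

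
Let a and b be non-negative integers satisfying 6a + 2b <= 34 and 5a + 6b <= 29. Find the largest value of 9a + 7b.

Relaxing integrality, the LP optimum is 51.62 at (a,b) = (5.62, 0.154), which is not an integer point.
(a,b)=(5,0): 6·5+2·0=30≤34, 5·5+6·0=25≤29, objective 45.
(a,b)=(4,1): 6·4+2·1=26≤34, 5·4+6·1=26≤29, objective 43.
No feasible integer point exceeds 45.

45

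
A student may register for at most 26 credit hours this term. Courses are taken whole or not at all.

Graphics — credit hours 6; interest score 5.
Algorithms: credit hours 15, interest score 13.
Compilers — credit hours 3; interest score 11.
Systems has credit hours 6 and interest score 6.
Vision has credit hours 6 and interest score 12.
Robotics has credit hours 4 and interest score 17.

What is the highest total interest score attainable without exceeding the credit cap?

51

Compilers + Systems + Vision + Robotics: credit hours 3 + 6 + 6 + 4 = 19 ≤ 26, interest score 11 + 6 + 12 + 17 = 46.
Graphics + Compilers + Systems + Vision + Robotics: credit hours 6 + 3 + 6 + 6 + 4 = 25 ≤ 26, interest score 5 + 11 + 6 + 12 + 17 = 51.
Best is Graphics, Compilers, Systems, Vision, and Robotics with total interest score 51.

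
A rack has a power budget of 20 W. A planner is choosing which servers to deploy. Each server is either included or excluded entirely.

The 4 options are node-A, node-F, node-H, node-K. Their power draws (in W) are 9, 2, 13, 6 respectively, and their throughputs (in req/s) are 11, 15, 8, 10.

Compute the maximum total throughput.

36

Allowing fractional choices, the relaxed optimum would be about 37.8, but servers are indivisible.
node-A + node-F: power draw 9 + 2 = 11 ≤ 20, throughput 11 + 15 = 26.
node-A + node-F + node-K: power draw 9 + 2 + 6 = 17 ≤ 20, throughput 11 + 15 + 10 = 36.
Best is node-A, node-F, and node-K with total throughput 36.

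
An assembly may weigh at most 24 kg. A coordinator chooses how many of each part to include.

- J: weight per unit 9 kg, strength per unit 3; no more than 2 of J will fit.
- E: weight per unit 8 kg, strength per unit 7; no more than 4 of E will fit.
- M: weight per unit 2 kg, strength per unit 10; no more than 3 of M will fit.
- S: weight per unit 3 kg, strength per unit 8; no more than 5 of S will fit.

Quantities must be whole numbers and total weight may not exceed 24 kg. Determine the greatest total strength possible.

70

3×M and 5×S: weight 21 ≤ 24, strength 3·10 + 5·8 = 70.
3×M and 4×S: weight 18 ≤ 24, strength 3·10 + 4·8 = 62.
Best is 70.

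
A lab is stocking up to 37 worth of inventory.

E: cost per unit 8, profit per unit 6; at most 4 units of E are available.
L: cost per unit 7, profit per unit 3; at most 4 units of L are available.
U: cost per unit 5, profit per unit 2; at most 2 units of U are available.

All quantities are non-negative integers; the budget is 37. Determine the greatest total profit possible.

26

This is a bounded integer knapsack.
4×E and 1×U: cost 37 ≤ 37, profit 4·6 + 1·2 = 26.
4×E: cost 32 ≤ 37, profit 4·6 = 24.
Best is 26.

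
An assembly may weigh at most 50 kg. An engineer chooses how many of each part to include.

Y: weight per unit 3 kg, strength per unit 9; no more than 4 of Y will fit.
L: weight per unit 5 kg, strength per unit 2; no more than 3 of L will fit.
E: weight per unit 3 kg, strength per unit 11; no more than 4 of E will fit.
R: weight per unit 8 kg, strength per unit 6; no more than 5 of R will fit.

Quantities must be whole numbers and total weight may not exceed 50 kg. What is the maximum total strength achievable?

4×Y, 4×E, and 3×R: weight 48 ≤ 50, strength 4·9 + 4·11 + 3·6 = 98.
4×Y, 2×L, 4×E, and 2×R: weight 50 ≤ 50, strength 4·9 + 2·2 + 4·11 + 2·6 = 96.
Best is 98.

98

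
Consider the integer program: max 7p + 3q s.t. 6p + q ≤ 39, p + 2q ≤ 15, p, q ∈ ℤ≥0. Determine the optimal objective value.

51

(p,q)=(6,3): 6·6+1·3=39≤39, 1·6+2·3=12≤15, objective 51.
(p,q)=(5,5): 6·5+1·5=35≤39, 1·5+2·5=15≤15, objective 50.
(p,q)=(6,2): 6·6+1·2=38≤39, 1·6+2·2=10≤15, objective 48.
No feasible integer point exceeds 51.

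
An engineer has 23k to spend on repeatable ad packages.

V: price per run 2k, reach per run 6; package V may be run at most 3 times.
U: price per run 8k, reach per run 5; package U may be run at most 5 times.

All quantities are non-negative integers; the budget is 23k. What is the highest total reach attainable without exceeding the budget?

V has the best ratio (6/2); taking only V gives at most 3×6 = 18 (stopped by the supply cap of 3).
Mixing does better — 3×V and 2×U: price 22 ≤ 23, reach 3·6 + 2·5 = 28.

28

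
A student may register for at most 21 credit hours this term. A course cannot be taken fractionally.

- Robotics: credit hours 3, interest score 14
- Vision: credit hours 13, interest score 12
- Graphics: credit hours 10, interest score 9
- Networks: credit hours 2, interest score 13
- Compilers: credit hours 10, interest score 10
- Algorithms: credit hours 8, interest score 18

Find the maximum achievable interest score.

Take Robotics, Networks, and Algorithms: credit hours 3 + 2 + 8 = 13 ≤ 21, interest score 14 + 13 + 18 = 45.
No other feasible combination does better.

45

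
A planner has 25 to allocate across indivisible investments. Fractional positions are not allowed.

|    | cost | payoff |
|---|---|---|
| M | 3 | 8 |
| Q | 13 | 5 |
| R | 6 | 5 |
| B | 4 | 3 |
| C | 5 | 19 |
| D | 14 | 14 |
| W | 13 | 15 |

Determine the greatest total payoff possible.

M + C + W: cost 3 + 5 + 13 = 21 ≤ 25, payoff 8 + 19 + 15 = 42.
M + B + C + W: cost 3 + 4 + 5 + 13 = 25 ≤ 25, payoff 8 + 3 + 19 + 15 = 45.
Best is M, B, C, and W with total payoff 45.

45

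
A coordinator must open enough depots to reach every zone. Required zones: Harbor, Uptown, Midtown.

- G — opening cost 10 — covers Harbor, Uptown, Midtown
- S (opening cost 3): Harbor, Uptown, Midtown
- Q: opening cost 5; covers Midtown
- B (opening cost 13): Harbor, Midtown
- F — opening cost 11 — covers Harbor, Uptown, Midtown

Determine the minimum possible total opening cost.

3

S alone covers Harbor, Uptown, Midtown — every zone.
Total opening cost: 3.
No cover costs less than 3.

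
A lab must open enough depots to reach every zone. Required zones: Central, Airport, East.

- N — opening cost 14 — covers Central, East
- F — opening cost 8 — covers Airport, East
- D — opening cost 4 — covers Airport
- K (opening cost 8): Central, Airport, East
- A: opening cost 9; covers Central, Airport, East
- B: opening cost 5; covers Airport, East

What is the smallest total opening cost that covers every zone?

8

The greedy cost-per-new-zone heuristic would pick B and K for 13, but a cheaper cover exists.
K alone covers Central, Airport, East — every zone.
Total opening cost: 8.
No cover costs less than 8.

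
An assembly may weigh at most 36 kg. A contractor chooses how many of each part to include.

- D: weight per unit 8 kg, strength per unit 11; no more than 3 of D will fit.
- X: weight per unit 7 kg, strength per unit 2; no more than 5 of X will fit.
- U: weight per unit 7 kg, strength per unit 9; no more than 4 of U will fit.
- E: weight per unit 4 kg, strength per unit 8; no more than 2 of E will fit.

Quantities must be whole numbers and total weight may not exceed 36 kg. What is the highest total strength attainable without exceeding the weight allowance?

52

This is a bounded integer knapsack.
E has the best ratio (8/4); taking only E gives at most 2×8 = 16 (stopped by the supply cap of 2).
Mixing does better — 4×U and 2×E: weight 36 ≤ 36, strength 4·9 + 2·8 = 52.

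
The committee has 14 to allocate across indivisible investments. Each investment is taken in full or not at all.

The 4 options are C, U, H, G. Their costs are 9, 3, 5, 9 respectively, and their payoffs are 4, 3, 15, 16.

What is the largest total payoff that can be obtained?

This is an integer program with binary decision variables.
H + G: cost 5 + 9 = 14 ≤ 14, payoff 15 + 16 = 31.
U + G: cost 3 + 9 = 12 ≤ 14, payoff 3 + 16 = 19.
Best is H and G with total payoff 31.

31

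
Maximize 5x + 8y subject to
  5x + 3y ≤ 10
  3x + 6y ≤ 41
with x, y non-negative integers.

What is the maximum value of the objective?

(x,y)=(0,3) is feasible, giving 24.
(x,y)=(0,2) is feasible, giving 16.
Maximum is 24 at (x,y)=(0,3).

24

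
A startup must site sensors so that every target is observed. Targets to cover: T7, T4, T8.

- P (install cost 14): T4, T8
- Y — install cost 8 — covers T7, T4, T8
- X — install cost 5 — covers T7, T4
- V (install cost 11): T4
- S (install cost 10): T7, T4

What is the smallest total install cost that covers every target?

8

This is an integer covering problem.
Y alone covers T7, T4, T8 — every target.
Total install cost: 8.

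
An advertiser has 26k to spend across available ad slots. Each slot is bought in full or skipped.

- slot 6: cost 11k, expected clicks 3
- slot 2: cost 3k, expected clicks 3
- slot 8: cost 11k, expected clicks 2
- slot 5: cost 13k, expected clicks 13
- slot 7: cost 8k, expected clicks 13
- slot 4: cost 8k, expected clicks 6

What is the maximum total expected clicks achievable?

29

Allowing fractional choices, the relaxed optimum would be about 30.5, but ad slots are indivisible.
slot 2 + slot 7 + slot 4: cost 3 + 8 + 8 = 19 ≤ 26, expected clicks 3 + 13 + 6 = 22.
slot 2 + slot 5 + slot 7: cost 3 + 13 + 8 = 24 ≤ 26, expected clicks 3 + 13 + 13 = 29.
slot 5 + slot 7: cost 13 + 8 = 21 ≤ 26, expected clicks 13 + 13 = 26.
Best is slot 2, slot 5, and slot 7 with total expected clicks 29.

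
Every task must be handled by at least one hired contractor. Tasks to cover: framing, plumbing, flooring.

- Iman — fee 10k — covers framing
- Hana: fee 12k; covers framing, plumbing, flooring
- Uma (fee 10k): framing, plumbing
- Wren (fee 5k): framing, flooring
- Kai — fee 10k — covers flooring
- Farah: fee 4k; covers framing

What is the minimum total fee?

The greedy cost-per-new-task heuristic would pick Wren and Uma for 15, but a cheaper cover exists.
Hana alone covers framing, plumbing, flooring — every task.
Total fee: 12.
No cover costs less than 12.

12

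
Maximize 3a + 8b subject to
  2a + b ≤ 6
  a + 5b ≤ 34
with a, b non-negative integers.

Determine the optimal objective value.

48

(a,b)=(0,6): 2·0+1·6=6≤6, 1·0+5·6=30≤34, objective 48.
(a,b)=(0,5): 2·0+1·5=5≤6, 1·0+5·5=25≤34, objective 40.
The best lattice point is (0,6), giving 48.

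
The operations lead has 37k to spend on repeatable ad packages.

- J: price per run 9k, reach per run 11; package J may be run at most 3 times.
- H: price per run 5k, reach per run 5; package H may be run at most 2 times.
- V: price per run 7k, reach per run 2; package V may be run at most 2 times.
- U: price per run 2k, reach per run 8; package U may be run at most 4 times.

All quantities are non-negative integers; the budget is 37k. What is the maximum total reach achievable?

65

3×J and 4×U: price 35 ≤ 37, reach 3·11 + 4·8 = 65.
2×J, 2×H, and 4×U: price 36 ≤ 37, reach 2·11 + 2·5 + 4·8 = 64.
Best is 65.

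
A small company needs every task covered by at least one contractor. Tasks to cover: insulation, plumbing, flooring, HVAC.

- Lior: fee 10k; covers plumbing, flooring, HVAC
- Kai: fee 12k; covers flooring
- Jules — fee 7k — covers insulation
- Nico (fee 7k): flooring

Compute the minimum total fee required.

17

This is an integer covering problem.
Choose Lior and Jules: together they cover insulation, plumbing, flooring, HVAC — every task.
Total fee: 10 + 7 = 17.
No cover costs less than 17.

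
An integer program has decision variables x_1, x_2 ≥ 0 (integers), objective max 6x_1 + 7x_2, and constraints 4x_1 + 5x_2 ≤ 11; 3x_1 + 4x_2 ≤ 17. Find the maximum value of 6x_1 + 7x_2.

(x_1,x_2)=(0,2) is feasible, giving 14.
(x_1,x_2)=(1,1) is feasible, giving 13.
(x_1,x_2)=(2,0) is feasible, giving 12.
Maximum is 14 at (x_1,x_2)=(0,2).

14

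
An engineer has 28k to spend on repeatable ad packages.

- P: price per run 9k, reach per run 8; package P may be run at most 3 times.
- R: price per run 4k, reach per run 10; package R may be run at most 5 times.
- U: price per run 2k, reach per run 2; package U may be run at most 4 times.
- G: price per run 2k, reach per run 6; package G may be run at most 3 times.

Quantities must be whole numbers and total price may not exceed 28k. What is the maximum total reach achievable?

70

G has the best ratio (6/2); taking only G gives at most 3×6 = 18 (stopped by the supply cap of 3).
Mixing does better — 5×R, 1×U, and 3×G: price 28 ≤ 28, reach 5·10 + 1·2 + 3·6 = 70.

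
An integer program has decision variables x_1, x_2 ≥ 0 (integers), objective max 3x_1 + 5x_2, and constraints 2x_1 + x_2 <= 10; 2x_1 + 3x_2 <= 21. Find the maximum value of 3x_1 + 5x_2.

35

(x_1,x_2)=(0,7): 2·0+1·7=7≤10, 2·0+3·7=21≤21, objective 35.
(x_1,x_2)=(1,6): 2·1+1·6=8≤10, 2·1+3·6=20≤21, objective 33.
(x_1,x_2)=(0,6): 2·0+1·6=6≤10, 2·0+3·6=18≤21, objective 30.
No feasible integer point exceeds 35.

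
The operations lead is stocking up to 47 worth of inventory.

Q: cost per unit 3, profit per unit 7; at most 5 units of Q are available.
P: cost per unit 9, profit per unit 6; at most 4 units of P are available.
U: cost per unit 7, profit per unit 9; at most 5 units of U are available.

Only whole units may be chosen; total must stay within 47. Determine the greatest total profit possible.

73

Take 4×Q and 5×U: cost 47 ≤ 47, profit 4·7 + 5·9 = 73.
No other integer combination yields more.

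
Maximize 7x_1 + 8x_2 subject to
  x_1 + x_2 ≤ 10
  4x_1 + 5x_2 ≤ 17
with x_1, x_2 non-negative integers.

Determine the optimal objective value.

(x_1,x_2)=(3,1): 1·3+1·1=4≤10, 4·3+5·1=17≤17, objective 29.
(x_1,x_2)=(4,0): 1·4+1·0=4≤10, 4·4+5·0=16≤17, objective 28.
(x_1,x_2)=(2,1): 1·2+1·1=3≤10, 4·2+5·1=13≤17, objective 22.
Maximum is 29 at (x_1,x_2)=(3,1).

29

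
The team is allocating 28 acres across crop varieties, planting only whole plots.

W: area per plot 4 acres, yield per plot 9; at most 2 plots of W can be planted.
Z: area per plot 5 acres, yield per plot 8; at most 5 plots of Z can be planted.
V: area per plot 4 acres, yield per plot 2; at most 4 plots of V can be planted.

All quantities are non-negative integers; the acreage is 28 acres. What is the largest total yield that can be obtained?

W has the best ratio (9/4); taking only W gives at most 2×9 = 18 (stopped by the supply cap of 2).
Mixing does better — 2×W and 4×Z: area 28 ≤ 28, yield 2·9 + 4·8 = 50.

50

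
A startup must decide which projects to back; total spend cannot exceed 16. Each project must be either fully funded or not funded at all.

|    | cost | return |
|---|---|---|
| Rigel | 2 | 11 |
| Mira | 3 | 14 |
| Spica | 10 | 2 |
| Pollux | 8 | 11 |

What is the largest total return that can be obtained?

36

Rigel + Mira + Pollux: cost 2 + 3 + 8 = 13 ≤ 16, return 11 + 14 + 11 = 36.
Rigel + Mira + Spica: cost 2 + 3 + 10 = 15 ≤ 16, return 11 + 14 + 2 = 27.
Rigel + Mira: cost 2 + 3 = 5 ≤ 16, return 11 + 14 = 25.
Best is Rigel, Mira, and Pollux with total return 36.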